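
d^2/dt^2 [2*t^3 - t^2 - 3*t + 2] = 12*t - 2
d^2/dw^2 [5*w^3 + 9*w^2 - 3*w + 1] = 30*w + 18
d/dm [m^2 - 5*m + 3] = 2*m - 5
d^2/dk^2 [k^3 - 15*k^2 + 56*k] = 6*k - 30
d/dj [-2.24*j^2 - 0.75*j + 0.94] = -4.48*j - 0.75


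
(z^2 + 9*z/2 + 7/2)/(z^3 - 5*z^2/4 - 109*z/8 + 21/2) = 4*(z + 1)/(4*z^2 - 19*z + 12)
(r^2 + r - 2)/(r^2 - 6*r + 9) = (r^2 + r - 2)/(r^2 - 6*r + 9)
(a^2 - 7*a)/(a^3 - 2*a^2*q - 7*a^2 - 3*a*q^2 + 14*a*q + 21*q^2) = -a/(-a^2 + 2*a*q + 3*q^2)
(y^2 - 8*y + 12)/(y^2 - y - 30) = (y - 2)/(y + 5)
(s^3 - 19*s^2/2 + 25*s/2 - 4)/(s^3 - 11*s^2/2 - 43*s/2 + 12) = (s - 1)/(s + 3)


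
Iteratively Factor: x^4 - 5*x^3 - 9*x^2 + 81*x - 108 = (x - 3)*(x^3 - 2*x^2 - 15*x + 36) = (x - 3)^2*(x^2 + x - 12) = (x - 3)^3*(x + 4)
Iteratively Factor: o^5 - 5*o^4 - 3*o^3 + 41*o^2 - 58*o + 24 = (o - 2)*(o^4 - 3*o^3 - 9*o^2 + 23*o - 12) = (o - 2)*(o - 1)*(o^3 - 2*o^2 - 11*o + 12) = (o - 2)*(o - 1)^2*(o^2 - o - 12) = (o - 2)*(o - 1)^2*(o + 3)*(o - 4)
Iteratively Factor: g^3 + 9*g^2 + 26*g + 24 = (g + 2)*(g^2 + 7*g + 12) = (g + 2)*(g + 4)*(g + 3)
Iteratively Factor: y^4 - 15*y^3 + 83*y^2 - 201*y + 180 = (y - 3)*(y^3 - 12*y^2 + 47*y - 60) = (y - 4)*(y - 3)*(y^2 - 8*y + 15) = (y - 5)*(y - 4)*(y - 3)*(y - 3)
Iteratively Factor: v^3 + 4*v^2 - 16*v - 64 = (v + 4)*(v^2 - 16) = (v + 4)^2*(v - 4)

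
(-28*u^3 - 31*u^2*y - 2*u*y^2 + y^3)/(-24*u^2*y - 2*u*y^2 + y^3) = (-7*u^2 - 6*u*y + y^2)/(y*(-6*u + y))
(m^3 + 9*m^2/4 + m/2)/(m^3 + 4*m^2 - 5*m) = (4*m^2 + 9*m + 2)/(4*(m^2 + 4*m - 5))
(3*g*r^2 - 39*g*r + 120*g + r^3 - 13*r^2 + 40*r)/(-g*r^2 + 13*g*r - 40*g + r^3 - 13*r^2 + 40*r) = (3*g + r)/(-g + r)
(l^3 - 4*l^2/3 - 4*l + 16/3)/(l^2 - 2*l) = l + 2/3 - 8/(3*l)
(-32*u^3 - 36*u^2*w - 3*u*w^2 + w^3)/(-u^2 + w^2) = (32*u^2 + 4*u*w - w^2)/(u - w)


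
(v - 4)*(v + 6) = v^2 + 2*v - 24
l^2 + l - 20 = (l - 4)*(l + 5)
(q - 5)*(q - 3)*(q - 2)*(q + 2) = q^4 - 8*q^3 + 11*q^2 + 32*q - 60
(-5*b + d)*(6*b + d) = -30*b^2 + b*d + d^2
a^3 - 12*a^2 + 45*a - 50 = (a - 5)^2*(a - 2)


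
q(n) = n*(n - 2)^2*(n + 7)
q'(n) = n*(n - 2)^2 + n*(n + 7)*(2*n - 4) + (n - 2)^2*(n + 7) = 4*n^3 + 9*n^2 - 48*n + 28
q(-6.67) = -165.45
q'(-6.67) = -438.40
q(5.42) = 787.36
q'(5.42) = 669.11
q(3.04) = 33.01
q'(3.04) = 77.63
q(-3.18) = -325.95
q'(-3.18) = 143.02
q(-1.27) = -77.81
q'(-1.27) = 95.28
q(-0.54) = -22.51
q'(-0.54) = 55.91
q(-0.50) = -20.31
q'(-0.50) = 53.75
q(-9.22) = 2576.73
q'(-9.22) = -1899.47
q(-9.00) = 2178.00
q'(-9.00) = -1727.00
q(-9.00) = 2178.00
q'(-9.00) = -1727.00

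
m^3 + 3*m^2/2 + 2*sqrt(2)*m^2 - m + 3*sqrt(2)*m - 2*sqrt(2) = (m - 1/2)*(m + 2)*(m + 2*sqrt(2))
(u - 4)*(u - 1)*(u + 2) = u^3 - 3*u^2 - 6*u + 8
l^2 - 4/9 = (l - 2/3)*(l + 2/3)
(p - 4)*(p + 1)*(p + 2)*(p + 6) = p^4 + 5*p^3 - 16*p^2 - 68*p - 48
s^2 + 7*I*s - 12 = (s + 3*I)*(s + 4*I)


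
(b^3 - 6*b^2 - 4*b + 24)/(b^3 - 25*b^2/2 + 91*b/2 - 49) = 2*(b^2 - 4*b - 12)/(2*b^2 - 21*b + 49)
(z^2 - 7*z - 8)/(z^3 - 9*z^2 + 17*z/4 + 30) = 4*(z + 1)/(4*z^2 - 4*z - 15)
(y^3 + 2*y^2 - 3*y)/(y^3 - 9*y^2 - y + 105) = y*(y - 1)/(y^2 - 12*y + 35)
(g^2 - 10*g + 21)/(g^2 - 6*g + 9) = (g - 7)/(g - 3)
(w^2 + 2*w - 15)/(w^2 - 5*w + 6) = (w + 5)/(w - 2)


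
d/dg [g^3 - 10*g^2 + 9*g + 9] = 3*g^2 - 20*g + 9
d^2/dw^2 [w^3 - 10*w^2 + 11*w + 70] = 6*w - 20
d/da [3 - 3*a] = -3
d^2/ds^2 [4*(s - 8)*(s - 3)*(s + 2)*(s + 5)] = 48*s^2 - 96*s - 344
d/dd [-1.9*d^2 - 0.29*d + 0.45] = -3.8*d - 0.29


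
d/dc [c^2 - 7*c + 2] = 2*c - 7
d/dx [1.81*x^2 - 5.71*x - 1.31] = 3.62*x - 5.71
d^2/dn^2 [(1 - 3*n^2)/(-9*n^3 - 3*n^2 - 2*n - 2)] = 2*(243*n^6 - 648*n^4 - 612*n^3 - 135*n^2 + 36*n + 14)/(729*n^9 + 729*n^8 + 729*n^7 + 837*n^6 + 486*n^5 + 306*n^4 + 188*n^3 + 60*n^2 + 24*n + 8)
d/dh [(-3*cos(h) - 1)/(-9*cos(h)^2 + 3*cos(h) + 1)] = 9*(3*cos(h) + 2)*sin(h)*cos(h)/(9*sin(h)^2 + 3*cos(h) - 8)^2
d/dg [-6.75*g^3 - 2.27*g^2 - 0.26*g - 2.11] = -20.25*g^2 - 4.54*g - 0.26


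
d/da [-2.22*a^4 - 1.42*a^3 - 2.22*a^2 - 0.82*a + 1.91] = -8.88*a^3 - 4.26*a^2 - 4.44*a - 0.82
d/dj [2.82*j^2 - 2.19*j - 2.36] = 5.64*j - 2.19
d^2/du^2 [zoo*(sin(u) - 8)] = zoo*sin(u)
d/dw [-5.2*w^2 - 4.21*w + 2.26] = -10.4*w - 4.21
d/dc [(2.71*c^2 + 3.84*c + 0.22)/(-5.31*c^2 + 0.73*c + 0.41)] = (22.3687*c^2 + 4.5586*c + 1.4138)/(28.1961*c^4 - 7.7526*c^3 - 3.8213*c^2 + 0.5986*c + 0.1681)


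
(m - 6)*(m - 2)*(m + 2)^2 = m^4 - 4*m^3 - 16*m^2 + 16*m + 48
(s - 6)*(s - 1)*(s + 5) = s^3 - 2*s^2 - 29*s + 30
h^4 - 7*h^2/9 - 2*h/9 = h*(h - 1)*(h + 1/3)*(h + 2/3)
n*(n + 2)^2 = n^3 + 4*n^2 + 4*n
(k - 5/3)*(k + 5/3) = k^2 - 25/9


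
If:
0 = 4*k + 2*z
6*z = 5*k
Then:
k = 0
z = 0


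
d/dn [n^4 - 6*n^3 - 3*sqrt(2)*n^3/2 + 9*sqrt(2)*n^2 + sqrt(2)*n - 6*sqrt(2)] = 4*n^3 - 18*n^2 - 9*sqrt(2)*n^2/2 + 18*sqrt(2)*n + sqrt(2)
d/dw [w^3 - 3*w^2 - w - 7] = 3*w^2 - 6*w - 1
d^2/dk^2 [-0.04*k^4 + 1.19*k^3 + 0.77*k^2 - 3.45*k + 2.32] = -0.48*k^2 + 7.14*k + 1.54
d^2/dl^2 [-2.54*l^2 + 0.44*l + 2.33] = -5.08000000000000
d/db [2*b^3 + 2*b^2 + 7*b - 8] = 6*b^2 + 4*b + 7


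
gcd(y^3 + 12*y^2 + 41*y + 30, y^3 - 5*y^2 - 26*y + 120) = y + 5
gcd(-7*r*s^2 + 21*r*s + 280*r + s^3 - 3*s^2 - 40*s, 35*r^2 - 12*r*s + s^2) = 7*r - s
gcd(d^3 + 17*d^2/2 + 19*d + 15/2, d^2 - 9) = d + 3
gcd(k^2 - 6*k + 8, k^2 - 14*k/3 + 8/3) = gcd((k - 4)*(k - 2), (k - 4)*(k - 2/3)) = k - 4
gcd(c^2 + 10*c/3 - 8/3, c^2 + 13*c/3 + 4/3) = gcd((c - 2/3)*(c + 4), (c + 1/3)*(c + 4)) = c + 4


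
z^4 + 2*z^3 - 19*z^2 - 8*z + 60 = (z - 3)*(z - 2)*(z + 2)*(z + 5)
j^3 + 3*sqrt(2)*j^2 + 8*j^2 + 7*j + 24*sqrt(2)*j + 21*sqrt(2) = (j + 1)*(j + 7)*(j + 3*sqrt(2))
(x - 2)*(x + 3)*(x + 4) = x^3 + 5*x^2 - 2*x - 24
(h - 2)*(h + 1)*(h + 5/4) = h^3 + h^2/4 - 13*h/4 - 5/2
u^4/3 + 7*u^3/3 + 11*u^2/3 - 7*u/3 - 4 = (u/3 + 1)*(u - 1)*(u + 1)*(u + 4)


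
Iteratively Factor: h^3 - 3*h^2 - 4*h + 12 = (h - 2)*(h^2 - h - 6) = (h - 2)*(h + 2)*(h - 3)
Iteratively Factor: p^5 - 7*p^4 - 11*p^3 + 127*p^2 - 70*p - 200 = (p - 2)*(p^4 - 5*p^3 - 21*p^2 + 85*p + 100) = (p - 5)*(p - 2)*(p^3 - 21*p - 20) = (p - 5)*(p - 2)*(p + 1)*(p^2 - p - 20) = (p - 5)*(p - 2)*(p + 1)*(p + 4)*(p - 5)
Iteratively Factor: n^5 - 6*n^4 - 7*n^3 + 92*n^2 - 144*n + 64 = (n - 4)*(n^4 - 2*n^3 - 15*n^2 + 32*n - 16) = (n - 4)*(n - 1)*(n^3 - n^2 - 16*n + 16) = (n - 4)*(n - 1)*(n + 4)*(n^2 - 5*n + 4) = (n - 4)*(n - 1)^2*(n + 4)*(n - 4)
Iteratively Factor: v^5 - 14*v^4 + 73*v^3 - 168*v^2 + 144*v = (v - 3)*(v^4 - 11*v^3 + 40*v^2 - 48*v) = (v - 4)*(v - 3)*(v^3 - 7*v^2 + 12*v) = (v - 4)*(v - 3)^2*(v^2 - 4*v) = (v - 4)^2*(v - 3)^2*(v)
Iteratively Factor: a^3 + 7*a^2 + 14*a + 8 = (a + 1)*(a^2 + 6*a + 8) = (a + 1)*(a + 2)*(a + 4)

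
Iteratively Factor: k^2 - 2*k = (k)*(k - 2)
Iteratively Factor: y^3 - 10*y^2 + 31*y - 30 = (y - 5)*(y^2 - 5*y + 6) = (y - 5)*(y - 2)*(y - 3)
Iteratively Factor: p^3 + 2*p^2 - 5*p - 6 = (p + 3)*(p^2 - p - 2) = (p + 1)*(p + 3)*(p - 2)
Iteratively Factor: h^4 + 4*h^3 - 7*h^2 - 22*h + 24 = (h + 3)*(h^3 + h^2 - 10*h + 8) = (h - 1)*(h + 3)*(h^2 + 2*h - 8) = (h - 1)*(h + 3)*(h + 4)*(h - 2)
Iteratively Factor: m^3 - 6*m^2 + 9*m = (m - 3)*(m^2 - 3*m) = (m - 3)^2*(m)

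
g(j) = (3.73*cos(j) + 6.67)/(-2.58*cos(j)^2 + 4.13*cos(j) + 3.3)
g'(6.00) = 0.31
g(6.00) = 2.10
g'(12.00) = 0.45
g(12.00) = 1.98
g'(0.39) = -0.39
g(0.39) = 2.06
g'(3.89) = -19.43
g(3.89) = -3.54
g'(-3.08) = -0.21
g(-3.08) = -0.87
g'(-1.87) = -6.79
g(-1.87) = 3.00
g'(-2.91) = -0.91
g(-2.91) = -0.96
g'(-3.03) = -0.40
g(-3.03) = -0.88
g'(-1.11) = 0.08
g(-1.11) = 1.80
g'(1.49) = 0.94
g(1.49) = 1.93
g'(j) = (-5.16*sin(j)*cos(j) + 4.13*sin(j))*(3.73*cos(j) + 6.67)/(-2.58*cos(j)^2 + 4.13*cos(j) + 3.3)^2 - 3.73*sin(j)/(-2.58*cos(j)^2 + 4.13*cos(j) + 3.3) = (-9.6234*cos(j)^2 - 34.4172*cos(j) + 15.2381)*sin(j)/(6.6564*cos(j)^4 - 21.3108*cos(j)^3 + 0.0289000000000001*cos(j)^2 + 27.258*cos(j) + 10.89)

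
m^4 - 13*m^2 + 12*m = m*(m - 3)*(m - 1)*(m + 4)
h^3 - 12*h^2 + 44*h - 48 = (h - 6)*(h - 4)*(h - 2)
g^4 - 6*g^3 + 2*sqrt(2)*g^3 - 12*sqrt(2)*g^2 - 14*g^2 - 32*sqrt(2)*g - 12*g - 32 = (g - 8)*(g + 2)*(g + sqrt(2))^2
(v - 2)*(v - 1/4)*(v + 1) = v^3 - 5*v^2/4 - 7*v/4 + 1/2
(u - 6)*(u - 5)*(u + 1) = u^3 - 10*u^2 + 19*u + 30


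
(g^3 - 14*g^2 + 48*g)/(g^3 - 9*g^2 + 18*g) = (g - 8)/(g - 3)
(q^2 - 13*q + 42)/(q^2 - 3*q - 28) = (q - 6)/(q + 4)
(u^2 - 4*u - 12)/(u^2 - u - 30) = (u + 2)/(u + 5)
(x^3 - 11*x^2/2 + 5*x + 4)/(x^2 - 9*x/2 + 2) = (2*x^2 - 3*x - 2)/(2*x - 1)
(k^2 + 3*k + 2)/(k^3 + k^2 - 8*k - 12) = (k + 1)/(k^2 - k - 6)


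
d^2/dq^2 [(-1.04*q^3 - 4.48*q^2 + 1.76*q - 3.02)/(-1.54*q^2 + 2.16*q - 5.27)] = (-1.4210854715202e-14*q^4 + 14.280096*q^3 - 246.21048*q^2 + 198.731376*q + 187.937112)/(3.652264*q^6 - 15.367968*q^5 + 59.050068*q^4 - 115.258464*q^3 + 202.073934*q^2 - 179.968392*q + 146.363183)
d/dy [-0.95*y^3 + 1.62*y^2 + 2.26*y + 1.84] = -2.85*y^2 + 3.24*y + 2.26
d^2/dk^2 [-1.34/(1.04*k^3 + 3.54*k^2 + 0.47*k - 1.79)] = ((8.3616*k + 9.4872)*(1.04*k^3 + 3.54*k^2 + 0.47*k - 1.79) - 1.34*(3.12*k^2 + 7.08*k + 0.47)*(6.24*k^2 + 14.16*k + 0.94))/(1.04*k^3 + 3.54*k^2 + 0.47*k - 1.79)^3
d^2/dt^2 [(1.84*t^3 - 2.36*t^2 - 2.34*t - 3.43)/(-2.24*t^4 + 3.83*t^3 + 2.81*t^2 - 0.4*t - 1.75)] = (-18.464768*t^9 + 71.0492160000001*t^8 - 50.0774399999999*t^7 + 184.635112*t^6 - 634.4025*t^5 + 5.35163999999986*t^4 + 671.666332*t^3 + 219.735978*t^2 + 150.03723*t + 46.01065)/(11.239424*t^12 - 57.652224*t^11 + 56.27664*t^10 + 94.484545*t^9 - 64.844715*t^8 - 178.311669*t^7 + 15.637204*t^6 + 130.04907*t^5 + 44.599725*t^4 - 46.926125*t^3 - 24.976875*t^2 + 3.675*t + 5.359375)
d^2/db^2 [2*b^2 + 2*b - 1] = 4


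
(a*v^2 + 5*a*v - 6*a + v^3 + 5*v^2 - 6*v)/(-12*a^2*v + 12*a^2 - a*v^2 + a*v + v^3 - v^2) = (a*v + 6*a + v^2 + 6*v)/(-12*a^2 - a*v + v^2)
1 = 1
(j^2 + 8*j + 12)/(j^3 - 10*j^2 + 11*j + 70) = (j + 6)/(j^2 - 12*j + 35)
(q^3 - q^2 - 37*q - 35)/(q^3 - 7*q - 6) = (q^2 - 2*q - 35)/(q^2 - q - 6)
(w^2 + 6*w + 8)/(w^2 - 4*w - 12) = (w + 4)/(w - 6)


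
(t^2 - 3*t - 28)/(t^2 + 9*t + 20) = (t - 7)/(t + 5)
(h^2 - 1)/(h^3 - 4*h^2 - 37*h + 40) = (h + 1)/(h^2 - 3*h - 40)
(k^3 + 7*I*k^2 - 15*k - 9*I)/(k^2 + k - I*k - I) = (k^3 + 7*I*k^2 - 15*k - 9*I)/(k^2 + k - I*k - I)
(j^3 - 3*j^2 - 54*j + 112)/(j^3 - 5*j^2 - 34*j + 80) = (j + 7)/(j + 5)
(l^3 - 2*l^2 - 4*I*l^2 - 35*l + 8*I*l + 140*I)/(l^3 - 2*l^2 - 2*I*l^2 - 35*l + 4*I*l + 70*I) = (l - 4*I)/(l - 2*I)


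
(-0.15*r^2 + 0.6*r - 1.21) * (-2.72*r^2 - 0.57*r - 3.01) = 0.408*r^4 - 1.5465*r^3 + 3.4007*r^2 - 1.1163*r + 3.6421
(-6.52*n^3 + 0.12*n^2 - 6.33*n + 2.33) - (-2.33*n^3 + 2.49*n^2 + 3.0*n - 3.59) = -4.19*n^3 - 2.37*n^2 - 9.33*n + 5.92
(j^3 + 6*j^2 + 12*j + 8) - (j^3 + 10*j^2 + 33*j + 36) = -4*j^2 - 21*j - 28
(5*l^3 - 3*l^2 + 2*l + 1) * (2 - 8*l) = -40*l^4 + 34*l^3 - 22*l^2 - 4*l + 2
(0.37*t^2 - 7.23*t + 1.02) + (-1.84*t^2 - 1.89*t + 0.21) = -1.47*t^2 - 9.12*t + 1.23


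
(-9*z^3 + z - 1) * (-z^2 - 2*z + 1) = 9*z^5 + 18*z^4 - 10*z^3 - z^2 + 3*z - 1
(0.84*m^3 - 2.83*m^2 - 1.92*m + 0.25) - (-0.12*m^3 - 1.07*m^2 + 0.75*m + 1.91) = 0.96*m^3 - 1.76*m^2 - 2.67*m - 1.66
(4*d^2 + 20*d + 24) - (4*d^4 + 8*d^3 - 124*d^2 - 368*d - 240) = -4*d^4 - 8*d^3 + 128*d^2 + 388*d + 264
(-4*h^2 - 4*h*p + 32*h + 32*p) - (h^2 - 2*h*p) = -5*h^2 - 2*h*p + 32*h + 32*p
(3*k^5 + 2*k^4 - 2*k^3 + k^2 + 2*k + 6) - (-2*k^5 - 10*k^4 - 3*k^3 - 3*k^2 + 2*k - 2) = 5*k^5 + 12*k^4 + k^3 + 4*k^2 + 8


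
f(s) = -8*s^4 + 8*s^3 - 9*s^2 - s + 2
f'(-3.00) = 1133.00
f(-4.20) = -3234.62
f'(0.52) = -8.37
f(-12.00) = -180994.00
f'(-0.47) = 16.08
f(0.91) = -5.82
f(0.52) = -0.41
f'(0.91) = -21.62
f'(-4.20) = 2868.78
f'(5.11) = -3736.14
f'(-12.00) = 58967.00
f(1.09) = -10.72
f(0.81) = -3.91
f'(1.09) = -33.55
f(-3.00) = -940.00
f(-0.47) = -0.74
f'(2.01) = -200.08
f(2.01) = -101.99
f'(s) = -32*s^3 + 24*s^2 - 18*s - 1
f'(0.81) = -16.84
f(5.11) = -4625.39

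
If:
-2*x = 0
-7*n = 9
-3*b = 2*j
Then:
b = -2*j/3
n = -9/7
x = 0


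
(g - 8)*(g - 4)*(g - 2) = g^3 - 14*g^2 + 56*g - 64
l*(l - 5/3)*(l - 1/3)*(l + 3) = l^4 + l^3 - 49*l^2/9 + 5*l/3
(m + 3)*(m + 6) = m^2 + 9*m + 18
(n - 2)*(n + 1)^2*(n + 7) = n^4 + 7*n^3 - 3*n^2 - 23*n - 14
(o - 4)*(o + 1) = o^2 - 3*o - 4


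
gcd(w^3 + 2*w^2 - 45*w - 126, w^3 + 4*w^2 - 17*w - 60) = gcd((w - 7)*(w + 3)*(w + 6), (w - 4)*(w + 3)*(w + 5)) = w + 3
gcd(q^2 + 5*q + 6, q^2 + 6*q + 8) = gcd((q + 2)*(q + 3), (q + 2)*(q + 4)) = q + 2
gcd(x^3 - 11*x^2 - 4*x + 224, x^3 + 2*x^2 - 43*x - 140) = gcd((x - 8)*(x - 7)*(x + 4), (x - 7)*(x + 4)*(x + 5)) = x^2 - 3*x - 28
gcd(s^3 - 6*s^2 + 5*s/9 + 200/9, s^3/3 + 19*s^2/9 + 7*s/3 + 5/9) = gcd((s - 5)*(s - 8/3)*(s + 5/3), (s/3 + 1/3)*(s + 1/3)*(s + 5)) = 1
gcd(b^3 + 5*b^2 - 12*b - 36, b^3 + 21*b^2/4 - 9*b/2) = b + 6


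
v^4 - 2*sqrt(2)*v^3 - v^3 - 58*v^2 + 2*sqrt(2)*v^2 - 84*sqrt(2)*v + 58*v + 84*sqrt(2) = (v - 1)*(v - 7*sqrt(2))*(v + 2*sqrt(2))*(v + 3*sqrt(2))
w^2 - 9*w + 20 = (w - 5)*(w - 4)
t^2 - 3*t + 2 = (t - 2)*(t - 1)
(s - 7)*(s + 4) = s^2 - 3*s - 28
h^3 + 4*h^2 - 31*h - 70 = (h - 5)*(h + 2)*(h + 7)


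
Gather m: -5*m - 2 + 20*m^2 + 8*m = 20*m^2 + 3*m - 2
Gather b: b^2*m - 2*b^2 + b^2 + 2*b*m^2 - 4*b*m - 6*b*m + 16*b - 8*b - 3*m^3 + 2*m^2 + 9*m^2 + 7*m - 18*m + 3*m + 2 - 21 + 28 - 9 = b^2*(m - 1) + b*(2*m^2 - 10*m + 8) - 3*m^3 + 11*m^2 - 8*m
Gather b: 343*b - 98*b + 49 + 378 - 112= 245*b + 315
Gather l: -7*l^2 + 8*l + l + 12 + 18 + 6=-7*l^2 + 9*l + 36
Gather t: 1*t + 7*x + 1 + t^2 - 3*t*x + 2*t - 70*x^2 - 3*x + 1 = t^2 + t*(3 - 3*x) - 70*x^2 + 4*x + 2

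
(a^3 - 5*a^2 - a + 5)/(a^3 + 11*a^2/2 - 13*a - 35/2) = 2*(a^2 - 6*a + 5)/(2*a^2 + 9*a - 35)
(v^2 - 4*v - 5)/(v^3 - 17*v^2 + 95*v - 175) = (v + 1)/(v^2 - 12*v + 35)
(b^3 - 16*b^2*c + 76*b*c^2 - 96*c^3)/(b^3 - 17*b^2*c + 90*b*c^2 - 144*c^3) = (b - 2*c)/(b - 3*c)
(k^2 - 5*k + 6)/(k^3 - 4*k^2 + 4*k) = (k - 3)/(k*(k - 2))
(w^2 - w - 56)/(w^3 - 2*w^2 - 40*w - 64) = (w + 7)/(w^2 + 6*w + 8)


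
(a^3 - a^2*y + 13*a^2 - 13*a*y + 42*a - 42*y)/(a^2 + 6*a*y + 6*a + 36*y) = (a^2 - a*y + 7*a - 7*y)/(a + 6*y)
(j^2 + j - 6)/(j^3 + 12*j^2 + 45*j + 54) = (j - 2)/(j^2 + 9*j + 18)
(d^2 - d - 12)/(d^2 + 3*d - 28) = (d + 3)/(d + 7)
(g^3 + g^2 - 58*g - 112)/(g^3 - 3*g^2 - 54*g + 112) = (g + 2)/(g - 2)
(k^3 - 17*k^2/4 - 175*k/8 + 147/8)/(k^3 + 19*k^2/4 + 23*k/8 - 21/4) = (k - 7)/(k + 2)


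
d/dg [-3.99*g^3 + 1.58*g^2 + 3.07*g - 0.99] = -11.97*g^2 + 3.16*g + 3.07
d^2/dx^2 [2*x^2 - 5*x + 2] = 4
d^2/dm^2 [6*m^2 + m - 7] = 12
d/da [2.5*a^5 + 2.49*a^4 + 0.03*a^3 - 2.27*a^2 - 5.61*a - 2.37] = 12.5*a^4 + 9.96*a^3 + 0.09*a^2 - 4.54*a - 5.61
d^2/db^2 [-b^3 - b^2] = -6*b - 2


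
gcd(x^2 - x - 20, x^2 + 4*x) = x + 4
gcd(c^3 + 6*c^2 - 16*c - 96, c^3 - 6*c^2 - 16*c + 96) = c^2 - 16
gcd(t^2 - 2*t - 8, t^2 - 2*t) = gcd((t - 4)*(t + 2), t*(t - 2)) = 1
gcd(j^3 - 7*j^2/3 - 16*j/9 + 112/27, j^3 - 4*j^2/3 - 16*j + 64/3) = j - 4/3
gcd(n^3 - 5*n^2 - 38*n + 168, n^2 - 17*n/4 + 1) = n - 4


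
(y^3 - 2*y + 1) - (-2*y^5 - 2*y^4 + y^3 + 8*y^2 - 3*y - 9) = 2*y^5 + 2*y^4 - 8*y^2 + y + 10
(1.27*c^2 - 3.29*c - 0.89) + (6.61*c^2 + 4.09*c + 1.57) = 7.88*c^2 + 0.8*c + 0.68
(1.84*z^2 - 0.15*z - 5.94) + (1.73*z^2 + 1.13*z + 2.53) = 3.57*z^2 + 0.98*z - 3.41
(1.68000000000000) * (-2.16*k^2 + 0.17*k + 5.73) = -3.6288*k^2 + 0.2856*k + 9.6264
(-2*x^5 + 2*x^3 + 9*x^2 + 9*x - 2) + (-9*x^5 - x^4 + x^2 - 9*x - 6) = -11*x^5 - x^4 + 2*x^3 + 10*x^2 - 8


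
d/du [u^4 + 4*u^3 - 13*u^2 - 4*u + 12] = 4*u^3 + 12*u^2 - 26*u - 4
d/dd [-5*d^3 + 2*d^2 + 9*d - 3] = -15*d^2 + 4*d + 9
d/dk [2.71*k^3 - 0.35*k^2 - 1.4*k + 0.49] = 8.13*k^2 - 0.7*k - 1.4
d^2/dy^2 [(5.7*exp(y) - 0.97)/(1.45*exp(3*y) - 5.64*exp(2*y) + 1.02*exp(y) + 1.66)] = (47.937*exp(6*y) - 158.198625*exp(5*y) + 234.85278*exp(4*y) - 271.858248*exp(3*y) + 357.947838*exp(2*y) - 46.98654*exp(y) + 17.349324)*exp(y)/(3.048625*exp(9*y) - 35.5743*exp(8*y) + 144.80541*exp(7*y) - 218.985054*exp(6*y) + 20.410236*exp(5*y) + 155.53908*exp(4*y) - 44.24982*exp(3*y) - 41.44356*exp(2*y) + 8.432136*exp(y) + 4.574296)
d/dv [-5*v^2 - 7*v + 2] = -10*v - 7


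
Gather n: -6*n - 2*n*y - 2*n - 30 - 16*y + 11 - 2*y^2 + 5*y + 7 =n*(-2*y - 8) - 2*y^2 - 11*y - 12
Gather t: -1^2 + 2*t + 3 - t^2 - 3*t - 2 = -t^2 - t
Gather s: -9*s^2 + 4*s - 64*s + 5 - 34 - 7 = -9*s^2 - 60*s - 36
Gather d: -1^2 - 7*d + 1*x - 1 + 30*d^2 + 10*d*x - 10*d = 30*d^2 + d*(10*x - 17) + x - 2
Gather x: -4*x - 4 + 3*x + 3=-x - 1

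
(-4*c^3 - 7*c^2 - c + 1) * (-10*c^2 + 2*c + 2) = 40*c^5 + 62*c^4 - 12*c^3 - 26*c^2 + 2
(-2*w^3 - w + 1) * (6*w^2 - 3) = -12*w^5 + 6*w^2 + 3*w - 3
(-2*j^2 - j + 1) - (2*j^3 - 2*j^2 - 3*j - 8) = -2*j^3 + 2*j + 9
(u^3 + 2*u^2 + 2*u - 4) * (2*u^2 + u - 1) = 2*u^5 + 5*u^4 + 5*u^3 - 8*u^2 - 6*u + 4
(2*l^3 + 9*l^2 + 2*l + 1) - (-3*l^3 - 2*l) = 5*l^3 + 9*l^2 + 4*l + 1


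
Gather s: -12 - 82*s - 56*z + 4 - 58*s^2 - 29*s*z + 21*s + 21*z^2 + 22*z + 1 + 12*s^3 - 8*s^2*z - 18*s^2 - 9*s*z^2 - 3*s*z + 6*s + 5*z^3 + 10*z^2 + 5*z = 12*s^3 + s^2*(-8*z - 76) + s*(-9*z^2 - 32*z - 55) + 5*z^3 + 31*z^2 - 29*z - 7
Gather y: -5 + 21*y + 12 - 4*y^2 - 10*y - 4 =-4*y^2 + 11*y + 3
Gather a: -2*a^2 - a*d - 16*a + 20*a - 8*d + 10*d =-2*a^2 + a*(4 - d) + 2*d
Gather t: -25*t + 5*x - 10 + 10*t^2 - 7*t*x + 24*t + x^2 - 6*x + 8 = 10*t^2 + t*(-7*x - 1) + x^2 - x - 2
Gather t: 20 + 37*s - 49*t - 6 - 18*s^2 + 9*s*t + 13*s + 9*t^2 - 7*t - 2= -18*s^2 + 50*s + 9*t^2 + t*(9*s - 56) + 12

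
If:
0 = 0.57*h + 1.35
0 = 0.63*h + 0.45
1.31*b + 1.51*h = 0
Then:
No Solution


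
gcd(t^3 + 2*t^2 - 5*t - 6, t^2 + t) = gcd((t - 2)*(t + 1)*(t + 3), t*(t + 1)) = t + 1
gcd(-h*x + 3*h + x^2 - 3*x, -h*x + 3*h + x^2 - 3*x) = -h*x + 3*h + x^2 - 3*x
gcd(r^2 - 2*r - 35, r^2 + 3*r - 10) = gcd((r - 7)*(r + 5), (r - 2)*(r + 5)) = r + 5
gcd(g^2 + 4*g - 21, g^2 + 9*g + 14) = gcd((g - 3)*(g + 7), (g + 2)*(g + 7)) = g + 7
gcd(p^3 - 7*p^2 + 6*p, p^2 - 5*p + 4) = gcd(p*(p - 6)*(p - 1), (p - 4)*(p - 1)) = p - 1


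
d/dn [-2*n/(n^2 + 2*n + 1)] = 2*(n - 1)/(n^3 + 3*n^2 + 3*n + 1)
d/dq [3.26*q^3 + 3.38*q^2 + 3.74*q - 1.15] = 9.78*q^2 + 6.76*q + 3.74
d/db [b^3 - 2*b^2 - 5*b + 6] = 3*b^2 - 4*b - 5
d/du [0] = 0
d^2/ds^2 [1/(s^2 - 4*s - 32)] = 2*(s^2 - 4*s - 4*(s - 2)^2 - 32)/(-s^2 + 4*s + 32)^3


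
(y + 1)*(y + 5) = y^2 + 6*y + 5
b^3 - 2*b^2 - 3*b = b*(b - 3)*(b + 1)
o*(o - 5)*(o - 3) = o^3 - 8*o^2 + 15*o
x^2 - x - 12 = (x - 4)*(x + 3)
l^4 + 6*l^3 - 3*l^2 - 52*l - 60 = (l - 3)*(l + 2)^2*(l + 5)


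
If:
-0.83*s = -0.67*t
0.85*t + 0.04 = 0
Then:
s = -0.04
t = -0.05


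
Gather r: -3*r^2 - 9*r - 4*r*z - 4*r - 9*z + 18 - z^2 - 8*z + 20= -3*r^2 + r*(-4*z - 13) - z^2 - 17*z + 38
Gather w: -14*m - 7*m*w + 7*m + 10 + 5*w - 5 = -7*m + w*(5 - 7*m) + 5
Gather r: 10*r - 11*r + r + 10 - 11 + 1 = 0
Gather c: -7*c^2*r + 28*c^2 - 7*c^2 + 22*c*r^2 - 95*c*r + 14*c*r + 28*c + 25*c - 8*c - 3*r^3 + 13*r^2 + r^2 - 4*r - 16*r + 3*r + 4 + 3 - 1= c^2*(21 - 7*r) + c*(22*r^2 - 81*r + 45) - 3*r^3 + 14*r^2 - 17*r + 6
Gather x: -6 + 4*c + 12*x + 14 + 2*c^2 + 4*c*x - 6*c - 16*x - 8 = 2*c^2 - 2*c + x*(4*c - 4)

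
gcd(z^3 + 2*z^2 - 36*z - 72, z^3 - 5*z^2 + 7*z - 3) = 1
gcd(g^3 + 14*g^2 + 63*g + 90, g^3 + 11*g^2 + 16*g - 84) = g + 6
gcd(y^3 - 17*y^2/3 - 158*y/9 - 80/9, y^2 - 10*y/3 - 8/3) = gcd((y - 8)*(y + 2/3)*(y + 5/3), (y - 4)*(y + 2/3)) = y + 2/3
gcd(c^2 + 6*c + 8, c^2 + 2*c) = c + 2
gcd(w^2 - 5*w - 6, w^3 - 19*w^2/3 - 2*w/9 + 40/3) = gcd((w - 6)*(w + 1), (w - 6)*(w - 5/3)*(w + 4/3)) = w - 6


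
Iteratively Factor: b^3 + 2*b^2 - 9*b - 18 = (b + 3)*(b^2 - b - 6) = (b - 3)*(b + 3)*(b + 2)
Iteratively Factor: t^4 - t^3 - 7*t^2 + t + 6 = (t + 2)*(t^3 - 3*t^2 - t + 3) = (t - 3)*(t + 2)*(t^2 - 1) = (t - 3)*(t + 1)*(t + 2)*(t - 1)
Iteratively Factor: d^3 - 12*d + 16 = (d - 2)*(d^2 + 2*d - 8) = (d - 2)^2*(d + 4)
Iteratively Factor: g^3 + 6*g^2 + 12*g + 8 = (g + 2)*(g^2 + 4*g + 4) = (g + 2)^2*(g + 2)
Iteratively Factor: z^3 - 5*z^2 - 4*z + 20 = (z + 2)*(z^2 - 7*z + 10) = (z - 2)*(z + 2)*(z - 5)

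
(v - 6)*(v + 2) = v^2 - 4*v - 12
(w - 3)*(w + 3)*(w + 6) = w^3 + 6*w^2 - 9*w - 54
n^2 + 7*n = n*(n + 7)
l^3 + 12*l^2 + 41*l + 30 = (l + 1)*(l + 5)*(l + 6)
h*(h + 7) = h^2 + 7*h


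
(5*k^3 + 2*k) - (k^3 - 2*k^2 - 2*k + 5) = 4*k^3 + 2*k^2 + 4*k - 5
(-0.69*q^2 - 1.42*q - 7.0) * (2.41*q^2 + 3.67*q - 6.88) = -1.6629*q^4 - 5.9545*q^3 - 17.3342*q^2 - 15.9204*q + 48.16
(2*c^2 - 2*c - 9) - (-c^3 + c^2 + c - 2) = c^3 + c^2 - 3*c - 7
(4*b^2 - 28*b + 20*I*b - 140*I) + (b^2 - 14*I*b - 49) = 5*b^2 - 28*b + 6*I*b - 49 - 140*I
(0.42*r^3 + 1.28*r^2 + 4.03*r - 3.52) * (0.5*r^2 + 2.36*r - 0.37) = 0.21*r^5 + 1.6312*r^4 + 4.8804*r^3 + 7.2772*r^2 - 9.7983*r + 1.3024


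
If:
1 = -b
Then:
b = -1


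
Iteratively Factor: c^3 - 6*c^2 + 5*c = (c - 5)*(c^2 - c) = (c - 5)*(c - 1)*(c)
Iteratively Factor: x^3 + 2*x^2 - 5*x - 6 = (x + 1)*(x^2 + x - 6) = (x - 2)*(x + 1)*(x + 3)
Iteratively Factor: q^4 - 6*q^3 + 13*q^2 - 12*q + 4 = (q - 2)*(q^3 - 4*q^2 + 5*q - 2) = (q - 2)^2*(q^2 - 2*q + 1) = (q - 2)^2*(q - 1)*(q - 1)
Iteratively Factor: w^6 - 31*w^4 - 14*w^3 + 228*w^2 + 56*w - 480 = (w + 2)*(w^5 - 2*w^4 - 27*w^3 + 40*w^2 + 148*w - 240) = (w - 2)*(w + 2)*(w^4 - 27*w^2 - 14*w + 120) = (w - 2)*(w + 2)*(w + 3)*(w^3 - 3*w^2 - 18*w + 40) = (w - 5)*(w - 2)*(w + 2)*(w + 3)*(w^2 + 2*w - 8) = (w - 5)*(w - 2)*(w + 2)*(w + 3)*(w + 4)*(w - 2)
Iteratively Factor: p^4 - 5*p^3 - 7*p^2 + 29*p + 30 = (p - 3)*(p^3 - 2*p^2 - 13*p - 10) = (p - 5)*(p - 3)*(p^2 + 3*p + 2) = (p - 5)*(p - 3)*(p + 1)*(p + 2)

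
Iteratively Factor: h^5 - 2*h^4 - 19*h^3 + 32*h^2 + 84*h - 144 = (h - 2)*(h^4 - 19*h^2 - 6*h + 72) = (h - 4)*(h - 2)*(h^3 + 4*h^2 - 3*h - 18) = (h - 4)*(h - 2)^2*(h^2 + 6*h + 9) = (h - 4)*(h - 2)^2*(h + 3)*(h + 3)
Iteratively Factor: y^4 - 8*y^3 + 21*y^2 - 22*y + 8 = (y - 4)*(y^3 - 4*y^2 + 5*y - 2) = (y - 4)*(y - 1)*(y^2 - 3*y + 2) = (y - 4)*(y - 2)*(y - 1)*(y - 1)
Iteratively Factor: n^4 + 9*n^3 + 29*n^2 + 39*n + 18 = (n + 1)*(n^3 + 8*n^2 + 21*n + 18) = (n + 1)*(n + 2)*(n^2 + 6*n + 9) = (n + 1)*(n + 2)*(n + 3)*(n + 3)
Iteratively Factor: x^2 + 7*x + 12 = (x + 3)*(x + 4)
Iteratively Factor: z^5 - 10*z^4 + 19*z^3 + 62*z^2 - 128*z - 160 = (z - 4)*(z^4 - 6*z^3 - 5*z^2 + 42*z + 40) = (z - 5)*(z - 4)*(z^3 - z^2 - 10*z - 8) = (z - 5)*(z - 4)*(z + 2)*(z^2 - 3*z - 4) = (z - 5)*(z - 4)*(z + 1)*(z + 2)*(z - 4)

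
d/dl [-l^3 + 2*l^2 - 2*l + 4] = -3*l^2 + 4*l - 2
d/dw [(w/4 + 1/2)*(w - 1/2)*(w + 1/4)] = 3*w^2/4 + 7*w/8 - 5/32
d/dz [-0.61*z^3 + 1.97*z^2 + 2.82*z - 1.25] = -1.83*z^2 + 3.94*z + 2.82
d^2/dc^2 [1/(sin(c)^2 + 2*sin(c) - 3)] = (6*sin(c) - 4*cos(c)^2 + 18)*cos(c)^2/(sin(c)^2 + 2*sin(c) - 3)^3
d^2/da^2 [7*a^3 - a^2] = 42*a - 2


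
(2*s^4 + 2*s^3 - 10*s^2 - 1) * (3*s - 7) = 6*s^5 - 8*s^4 - 44*s^3 + 70*s^2 - 3*s + 7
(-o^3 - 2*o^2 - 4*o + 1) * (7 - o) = o^4 - 5*o^3 - 10*o^2 - 29*o + 7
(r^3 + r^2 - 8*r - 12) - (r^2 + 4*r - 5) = r^3 - 12*r - 7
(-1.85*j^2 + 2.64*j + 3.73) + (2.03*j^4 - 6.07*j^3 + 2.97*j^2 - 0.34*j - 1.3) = 2.03*j^4 - 6.07*j^3 + 1.12*j^2 + 2.3*j + 2.43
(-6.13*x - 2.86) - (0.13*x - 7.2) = 4.34 - 6.26*x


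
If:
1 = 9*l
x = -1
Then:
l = 1/9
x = -1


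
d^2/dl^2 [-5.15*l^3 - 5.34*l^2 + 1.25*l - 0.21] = -30.9*l - 10.68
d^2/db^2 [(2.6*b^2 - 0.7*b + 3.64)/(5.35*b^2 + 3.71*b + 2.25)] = (-143.2837*b^3 + 437.3304*b^2 + 484.04874*b + 50.581148)/(153.130375*b^6 + 318.568425*b^5 + 414.11568*b^4 + 319.019561*b^3 + 174.1608*b^2 + 56.345625*b + 11.390625)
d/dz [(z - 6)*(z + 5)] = 2*z - 1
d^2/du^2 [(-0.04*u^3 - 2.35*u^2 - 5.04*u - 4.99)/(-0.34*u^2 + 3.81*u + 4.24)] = (-6.93889390390723e-18*u^5 - 2.22044604925031e-16*u^4 + 8.530244*u^3 + 27.66468*u^2 + 9.12433200000005*u + 80.916214)/(0.039304*u^6 - 1.321308*u^5 + 13.33599*u^4 - 22.351365*u^3 - 166.30764*u^2 - 205.483968*u - 76.225024)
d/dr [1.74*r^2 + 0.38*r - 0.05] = 3.48*r + 0.38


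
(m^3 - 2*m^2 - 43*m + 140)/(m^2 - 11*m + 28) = (m^2 + 2*m - 35)/(m - 7)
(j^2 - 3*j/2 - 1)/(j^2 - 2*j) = (j + 1/2)/j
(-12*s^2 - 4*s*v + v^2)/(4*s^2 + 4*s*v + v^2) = (-6*s + v)/(2*s + v)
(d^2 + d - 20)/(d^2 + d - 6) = (d^2 + d - 20)/(d^2 + d - 6)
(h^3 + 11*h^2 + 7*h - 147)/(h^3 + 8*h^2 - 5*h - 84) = (h + 7)/(h + 4)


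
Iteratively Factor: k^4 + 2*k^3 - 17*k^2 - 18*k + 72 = (k + 4)*(k^3 - 2*k^2 - 9*k + 18) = (k + 3)*(k + 4)*(k^2 - 5*k + 6) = (k - 2)*(k + 3)*(k + 4)*(k - 3)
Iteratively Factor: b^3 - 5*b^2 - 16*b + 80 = (b - 5)*(b^2 - 16) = (b - 5)*(b - 4)*(b + 4)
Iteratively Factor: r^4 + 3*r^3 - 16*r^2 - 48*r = (r)*(r^3 + 3*r^2 - 16*r - 48) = r*(r - 4)*(r^2 + 7*r + 12) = r*(r - 4)*(r + 4)*(r + 3)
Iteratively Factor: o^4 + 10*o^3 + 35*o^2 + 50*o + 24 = (o + 4)*(o^3 + 6*o^2 + 11*o + 6) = (o + 2)*(o + 4)*(o^2 + 4*o + 3) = (o + 1)*(o + 2)*(o + 4)*(o + 3)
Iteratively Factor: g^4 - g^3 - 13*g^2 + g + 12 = (g + 3)*(g^3 - 4*g^2 - g + 4) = (g - 4)*(g + 3)*(g^2 - 1) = (g - 4)*(g + 1)*(g + 3)*(g - 1)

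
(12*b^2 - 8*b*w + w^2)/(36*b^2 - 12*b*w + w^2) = (-2*b + w)/(-6*b + w)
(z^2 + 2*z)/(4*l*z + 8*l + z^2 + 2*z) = z/(4*l + z)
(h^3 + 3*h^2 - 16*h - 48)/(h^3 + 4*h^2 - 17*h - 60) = (h + 4)/(h + 5)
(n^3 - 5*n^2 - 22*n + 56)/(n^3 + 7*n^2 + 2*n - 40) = (n - 7)/(n + 5)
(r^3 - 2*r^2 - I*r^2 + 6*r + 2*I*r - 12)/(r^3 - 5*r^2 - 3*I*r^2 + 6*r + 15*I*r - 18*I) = (r + 2*I)/(r - 3)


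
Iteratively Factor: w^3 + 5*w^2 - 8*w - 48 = (w + 4)*(w^2 + w - 12) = (w + 4)^2*(w - 3)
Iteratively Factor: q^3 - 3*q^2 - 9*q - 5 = (q + 1)*(q^2 - 4*q - 5) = (q + 1)^2*(q - 5)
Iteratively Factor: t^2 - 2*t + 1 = (t - 1)*(t - 1)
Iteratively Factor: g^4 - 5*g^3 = (g - 5)*(g^3) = g*(g - 5)*(g^2) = g^2*(g - 5)*(g)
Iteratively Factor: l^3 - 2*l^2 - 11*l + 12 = (l + 3)*(l^2 - 5*l + 4) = (l - 1)*(l + 3)*(l - 4)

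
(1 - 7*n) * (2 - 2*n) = 14*n^2 - 16*n + 2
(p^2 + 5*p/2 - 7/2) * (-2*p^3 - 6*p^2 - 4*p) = -2*p^5 - 11*p^4 - 12*p^3 + 11*p^2 + 14*p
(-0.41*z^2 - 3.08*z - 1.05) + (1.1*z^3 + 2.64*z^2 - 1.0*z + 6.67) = 1.1*z^3 + 2.23*z^2 - 4.08*z + 5.62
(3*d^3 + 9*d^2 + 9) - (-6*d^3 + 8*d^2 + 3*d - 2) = 9*d^3 + d^2 - 3*d + 11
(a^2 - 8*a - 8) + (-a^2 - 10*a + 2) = -18*a - 6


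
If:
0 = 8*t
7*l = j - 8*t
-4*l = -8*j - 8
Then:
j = -14/13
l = -2/13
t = 0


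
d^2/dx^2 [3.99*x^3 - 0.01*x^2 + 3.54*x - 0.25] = 23.94*x - 0.02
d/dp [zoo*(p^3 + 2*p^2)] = zoo*p*(p + 1)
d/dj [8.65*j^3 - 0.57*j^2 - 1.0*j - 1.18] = 25.95*j^2 - 1.14*j - 1.0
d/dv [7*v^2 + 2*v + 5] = 14*v + 2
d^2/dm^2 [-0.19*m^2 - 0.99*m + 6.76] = -0.380000000000000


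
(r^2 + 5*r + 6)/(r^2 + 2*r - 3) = (r + 2)/(r - 1)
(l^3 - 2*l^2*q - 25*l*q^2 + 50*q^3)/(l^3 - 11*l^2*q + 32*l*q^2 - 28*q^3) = (l^2 - 25*q^2)/(l^2 - 9*l*q + 14*q^2)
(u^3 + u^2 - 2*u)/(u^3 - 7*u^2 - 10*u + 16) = u/(u - 8)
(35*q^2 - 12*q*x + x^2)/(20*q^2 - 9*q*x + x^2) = (-7*q + x)/(-4*q + x)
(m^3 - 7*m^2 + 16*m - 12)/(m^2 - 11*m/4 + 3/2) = 4*(m^2 - 5*m + 6)/(4*m - 3)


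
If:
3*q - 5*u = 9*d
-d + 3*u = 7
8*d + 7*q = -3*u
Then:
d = -308/305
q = 91/305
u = 609/305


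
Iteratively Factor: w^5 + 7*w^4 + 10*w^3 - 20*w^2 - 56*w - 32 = (w - 2)*(w^4 + 9*w^3 + 28*w^2 + 36*w + 16) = (w - 2)*(w + 2)*(w^3 + 7*w^2 + 14*w + 8) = (w - 2)*(w + 1)*(w + 2)*(w^2 + 6*w + 8) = (w - 2)*(w + 1)*(w + 2)*(w + 4)*(w + 2)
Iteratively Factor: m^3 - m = (m)*(m^2 - 1) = m*(m + 1)*(m - 1)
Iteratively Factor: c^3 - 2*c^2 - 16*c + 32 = (c + 4)*(c^2 - 6*c + 8) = (c - 2)*(c + 4)*(c - 4)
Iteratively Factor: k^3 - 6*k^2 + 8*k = (k - 4)*(k^2 - 2*k) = (k - 4)*(k - 2)*(k)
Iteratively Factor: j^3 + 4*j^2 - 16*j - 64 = (j + 4)*(j^2 - 16) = (j - 4)*(j + 4)*(j + 4)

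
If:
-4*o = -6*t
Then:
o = 3*t/2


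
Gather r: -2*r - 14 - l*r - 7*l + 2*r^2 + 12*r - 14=-7*l + 2*r^2 + r*(10 - l) - 28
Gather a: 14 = 14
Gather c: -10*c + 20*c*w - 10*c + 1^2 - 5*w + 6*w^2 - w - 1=c*(20*w - 20) + 6*w^2 - 6*w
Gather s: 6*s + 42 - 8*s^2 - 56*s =-8*s^2 - 50*s + 42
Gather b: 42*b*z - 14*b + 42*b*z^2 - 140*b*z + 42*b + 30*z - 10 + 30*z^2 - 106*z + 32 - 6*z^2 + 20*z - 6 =b*(42*z^2 - 98*z + 28) + 24*z^2 - 56*z + 16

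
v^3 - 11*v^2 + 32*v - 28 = (v - 7)*(v - 2)^2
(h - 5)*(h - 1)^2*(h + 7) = h^4 - 38*h^2 + 72*h - 35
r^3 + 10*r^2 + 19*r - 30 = (r - 1)*(r + 5)*(r + 6)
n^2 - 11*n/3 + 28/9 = (n - 7/3)*(n - 4/3)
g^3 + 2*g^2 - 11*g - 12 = (g - 3)*(g + 1)*(g + 4)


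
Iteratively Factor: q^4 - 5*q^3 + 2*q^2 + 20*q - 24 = (q - 2)*(q^3 - 3*q^2 - 4*q + 12) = (q - 3)*(q - 2)*(q^2 - 4) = (q - 3)*(q - 2)^2*(q + 2)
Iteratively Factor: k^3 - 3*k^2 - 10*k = (k - 5)*(k^2 + 2*k) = (k - 5)*(k + 2)*(k)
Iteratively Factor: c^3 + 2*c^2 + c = (c)*(c^2 + 2*c + 1) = c*(c + 1)*(c + 1)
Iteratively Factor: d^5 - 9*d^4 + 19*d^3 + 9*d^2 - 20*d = (d)*(d^4 - 9*d^3 + 19*d^2 + 9*d - 20) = d*(d - 5)*(d^3 - 4*d^2 - d + 4) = d*(d - 5)*(d + 1)*(d^2 - 5*d + 4) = d*(d - 5)*(d - 4)*(d + 1)*(d - 1)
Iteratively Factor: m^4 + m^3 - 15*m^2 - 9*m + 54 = (m - 3)*(m^3 + 4*m^2 - 3*m - 18) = (m - 3)*(m - 2)*(m^2 + 6*m + 9) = (m - 3)*(m - 2)*(m + 3)*(m + 3)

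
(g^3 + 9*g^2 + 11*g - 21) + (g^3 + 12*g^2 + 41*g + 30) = 2*g^3 + 21*g^2 + 52*g + 9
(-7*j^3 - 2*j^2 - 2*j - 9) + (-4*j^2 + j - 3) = -7*j^3 - 6*j^2 - j - 12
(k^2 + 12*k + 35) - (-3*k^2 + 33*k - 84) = 4*k^2 - 21*k + 119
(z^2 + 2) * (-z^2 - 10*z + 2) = -z^4 - 10*z^3 - 20*z + 4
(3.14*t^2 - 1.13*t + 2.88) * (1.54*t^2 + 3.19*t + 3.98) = 4.8356*t^4 + 8.2764*t^3 + 13.3277*t^2 + 4.6898*t + 11.4624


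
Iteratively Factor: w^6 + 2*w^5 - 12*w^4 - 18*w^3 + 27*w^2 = (w + 3)*(w^5 - w^4 - 9*w^3 + 9*w^2) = (w + 3)^2*(w^4 - 4*w^3 + 3*w^2) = (w - 3)*(w + 3)^2*(w^3 - w^2) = (w - 3)*(w - 1)*(w + 3)^2*(w^2) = w*(w - 3)*(w - 1)*(w + 3)^2*(w)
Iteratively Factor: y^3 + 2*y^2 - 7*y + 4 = (y - 1)*(y^2 + 3*y - 4) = (y - 1)*(y + 4)*(y - 1)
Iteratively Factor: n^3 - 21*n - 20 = (n - 5)*(n^2 + 5*n + 4) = (n - 5)*(n + 1)*(n + 4)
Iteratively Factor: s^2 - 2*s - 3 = (s - 3)*(s + 1)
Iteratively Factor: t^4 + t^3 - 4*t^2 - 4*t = (t + 1)*(t^3 - 4*t) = t*(t + 1)*(t^2 - 4) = t*(t - 2)*(t + 1)*(t + 2)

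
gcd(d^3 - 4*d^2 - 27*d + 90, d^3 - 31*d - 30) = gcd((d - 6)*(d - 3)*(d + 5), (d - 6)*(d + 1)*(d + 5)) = d^2 - d - 30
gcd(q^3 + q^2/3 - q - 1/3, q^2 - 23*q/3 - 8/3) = q + 1/3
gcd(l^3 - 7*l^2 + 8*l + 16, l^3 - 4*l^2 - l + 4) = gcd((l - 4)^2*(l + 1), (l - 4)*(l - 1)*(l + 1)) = l^2 - 3*l - 4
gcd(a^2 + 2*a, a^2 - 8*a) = a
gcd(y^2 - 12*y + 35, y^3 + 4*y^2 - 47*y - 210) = y - 7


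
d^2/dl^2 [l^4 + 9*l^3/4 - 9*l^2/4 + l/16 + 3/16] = 12*l^2 + 27*l/2 - 9/2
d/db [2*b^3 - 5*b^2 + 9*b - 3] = 6*b^2 - 10*b + 9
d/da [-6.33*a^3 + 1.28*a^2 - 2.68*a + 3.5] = -18.99*a^2 + 2.56*a - 2.68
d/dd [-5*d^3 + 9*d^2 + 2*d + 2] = -15*d^2 + 18*d + 2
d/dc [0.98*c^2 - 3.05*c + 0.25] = 1.96*c - 3.05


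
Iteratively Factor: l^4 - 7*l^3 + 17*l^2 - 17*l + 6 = (l - 3)*(l^3 - 4*l^2 + 5*l - 2) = (l - 3)*(l - 1)*(l^2 - 3*l + 2) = (l - 3)*(l - 2)*(l - 1)*(l - 1)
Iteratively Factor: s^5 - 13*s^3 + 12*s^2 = (s)*(s^4 - 13*s^2 + 12*s) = s*(s - 1)*(s^3 + s^2 - 12*s) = s*(s - 1)*(s + 4)*(s^2 - 3*s) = s*(s - 3)*(s - 1)*(s + 4)*(s)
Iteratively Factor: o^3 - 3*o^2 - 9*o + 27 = (o - 3)*(o^2 - 9) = (o - 3)^2*(o + 3)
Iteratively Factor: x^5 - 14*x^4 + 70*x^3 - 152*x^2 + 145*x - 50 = (x - 1)*(x^4 - 13*x^3 + 57*x^2 - 95*x + 50) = (x - 1)^2*(x^3 - 12*x^2 + 45*x - 50) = (x - 2)*(x - 1)^2*(x^2 - 10*x + 25) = (x - 5)*(x - 2)*(x - 1)^2*(x - 5)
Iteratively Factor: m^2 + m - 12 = (m + 4)*(m - 3)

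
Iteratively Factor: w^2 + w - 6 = (w + 3)*(w - 2)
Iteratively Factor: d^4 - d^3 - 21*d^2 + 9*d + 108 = (d + 3)*(d^3 - 4*d^2 - 9*d + 36) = (d - 3)*(d + 3)*(d^2 - d - 12) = (d - 4)*(d - 3)*(d + 3)*(d + 3)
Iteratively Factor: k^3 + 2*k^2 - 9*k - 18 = (k + 2)*(k^2 - 9) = (k - 3)*(k + 2)*(k + 3)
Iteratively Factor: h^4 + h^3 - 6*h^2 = (h + 3)*(h^3 - 2*h^2) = h*(h + 3)*(h^2 - 2*h) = h^2*(h + 3)*(h - 2)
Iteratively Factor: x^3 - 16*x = (x + 4)*(x^2 - 4*x) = (x - 4)*(x + 4)*(x)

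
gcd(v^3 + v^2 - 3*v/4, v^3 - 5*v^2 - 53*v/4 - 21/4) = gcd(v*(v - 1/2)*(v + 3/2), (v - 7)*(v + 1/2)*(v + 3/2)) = v + 3/2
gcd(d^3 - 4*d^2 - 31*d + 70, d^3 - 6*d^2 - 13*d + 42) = d^2 - 9*d + 14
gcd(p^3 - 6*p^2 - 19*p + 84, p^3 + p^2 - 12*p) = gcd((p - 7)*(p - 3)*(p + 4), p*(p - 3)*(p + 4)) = p^2 + p - 12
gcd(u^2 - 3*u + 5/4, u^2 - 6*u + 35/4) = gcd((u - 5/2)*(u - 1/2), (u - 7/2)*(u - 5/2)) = u - 5/2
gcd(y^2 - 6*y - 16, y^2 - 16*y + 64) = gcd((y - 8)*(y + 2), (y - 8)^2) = y - 8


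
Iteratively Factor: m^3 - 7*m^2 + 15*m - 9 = (m - 3)*(m^2 - 4*m + 3) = (m - 3)^2*(m - 1)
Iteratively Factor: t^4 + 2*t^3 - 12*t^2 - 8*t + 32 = (t + 2)*(t^3 - 12*t + 16) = (t - 2)*(t + 2)*(t^2 + 2*t - 8) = (t - 2)^2*(t + 2)*(t + 4)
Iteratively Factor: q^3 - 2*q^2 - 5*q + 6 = (q - 1)*(q^2 - q - 6) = (q - 1)*(q + 2)*(q - 3)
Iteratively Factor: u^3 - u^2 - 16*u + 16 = (u + 4)*(u^2 - 5*u + 4) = (u - 4)*(u + 4)*(u - 1)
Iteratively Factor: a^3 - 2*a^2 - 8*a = (a + 2)*(a^2 - 4*a) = (a - 4)*(a + 2)*(a)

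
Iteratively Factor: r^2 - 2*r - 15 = (r + 3)*(r - 5)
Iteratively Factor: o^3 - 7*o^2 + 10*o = (o - 5)*(o^2 - 2*o) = (o - 5)*(o - 2)*(o)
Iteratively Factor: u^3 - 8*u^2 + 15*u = (u)*(u^2 - 8*u + 15) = u*(u - 3)*(u - 5)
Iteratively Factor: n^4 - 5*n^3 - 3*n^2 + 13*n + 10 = (n + 1)*(n^3 - 6*n^2 + 3*n + 10) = (n - 2)*(n + 1)*(n^2 - 4*n - 5) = (n - 5)*(n - 2)*(n + 1)*(n + 1)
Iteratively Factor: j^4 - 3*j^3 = (j - 3)*(j^3) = j*(j - 3)*(j^2) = j^2*(j - 3)*(j)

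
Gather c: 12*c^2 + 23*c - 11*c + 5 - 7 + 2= 12*c^2 + 12*c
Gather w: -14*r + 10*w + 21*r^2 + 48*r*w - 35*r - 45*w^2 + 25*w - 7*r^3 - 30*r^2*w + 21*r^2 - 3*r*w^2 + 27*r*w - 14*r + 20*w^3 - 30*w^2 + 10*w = -7*r^3 + 42*r^2 - 63*r + 20*w^3 + w^2*(-3*r - 75) + w*(-30*r^2 + 75*r + 45)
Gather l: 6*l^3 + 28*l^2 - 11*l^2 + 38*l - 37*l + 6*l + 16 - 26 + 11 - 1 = 6*l^3 + 17*l^2 + 7*l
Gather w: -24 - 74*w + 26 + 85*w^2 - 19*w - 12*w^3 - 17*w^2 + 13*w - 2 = -12*w^3 + 68*w^2 - 80*w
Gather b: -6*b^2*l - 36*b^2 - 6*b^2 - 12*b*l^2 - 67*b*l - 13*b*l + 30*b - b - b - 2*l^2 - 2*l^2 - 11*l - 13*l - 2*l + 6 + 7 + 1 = b^2*(-6*l - 42) + b*(-12*l^2 - 80*l + 28) - 4*l^2 - 26*l + 14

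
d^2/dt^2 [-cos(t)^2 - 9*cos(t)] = 9*cos(t) + 2*cos(2*t)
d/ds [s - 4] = 1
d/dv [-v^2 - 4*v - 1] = -2*v - 4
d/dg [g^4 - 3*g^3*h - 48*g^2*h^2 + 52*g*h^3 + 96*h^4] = 4*g^3 - 9*g^2*h - 96*g*h^2 + 52*h^3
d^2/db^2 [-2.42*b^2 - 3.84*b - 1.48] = -4.84000000000000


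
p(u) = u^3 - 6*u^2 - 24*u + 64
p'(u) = 3*u^2 - 12*u - 24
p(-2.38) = 73.65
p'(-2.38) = 21.55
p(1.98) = 0.72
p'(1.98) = -36.00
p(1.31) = 24.51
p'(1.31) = -34.57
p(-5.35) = -132.47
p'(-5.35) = 126.07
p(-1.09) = 81.74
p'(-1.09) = -7.36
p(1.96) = 1.44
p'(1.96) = -36.00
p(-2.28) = 75.68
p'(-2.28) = 18.96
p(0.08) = 62.04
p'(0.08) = -24.94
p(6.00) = -80.00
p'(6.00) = 12.00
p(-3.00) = 55.00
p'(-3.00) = 39.00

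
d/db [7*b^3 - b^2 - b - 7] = 21*b^2 - 2*b - 1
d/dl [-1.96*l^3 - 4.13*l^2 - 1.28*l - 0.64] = -5.88*l^2 - 8.26*l - 1.28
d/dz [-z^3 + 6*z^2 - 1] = 3*z*(4 - z)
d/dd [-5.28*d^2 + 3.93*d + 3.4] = 3.93 - 10.56*d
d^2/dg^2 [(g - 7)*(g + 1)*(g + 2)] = 6*g - 8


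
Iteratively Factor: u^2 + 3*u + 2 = (u + 2)*(u + 1)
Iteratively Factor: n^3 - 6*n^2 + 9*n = (n)*(n^2 - 6*n + 9) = n*(n - 3)*(n - 3)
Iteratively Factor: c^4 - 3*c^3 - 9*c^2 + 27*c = (c)*(c^3 - 3*c^2 - 9*c + 27) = c*(c - 3)*(c^2 - 9) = c*(c - 3)^2*(c + 3)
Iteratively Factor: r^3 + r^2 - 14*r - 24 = (r - 4)*(r^2 + 5*r + 6) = (r - 4)*(r + 2)*(r + 3)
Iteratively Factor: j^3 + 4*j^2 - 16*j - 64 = (j + 4)*(j^2 - 16) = (j - 4)*(j + 4)*(j + 4)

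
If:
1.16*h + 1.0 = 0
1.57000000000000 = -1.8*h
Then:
No Solution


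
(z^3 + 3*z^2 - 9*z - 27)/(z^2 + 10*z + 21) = (z^2 - 9)/(z + 7)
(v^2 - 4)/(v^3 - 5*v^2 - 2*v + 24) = (v - 2)/(v^2 - 7*v + 12)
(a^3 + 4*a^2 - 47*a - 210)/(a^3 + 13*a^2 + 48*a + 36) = (a^2 - 2*a - 35)/(a^2 + 7*a + 6)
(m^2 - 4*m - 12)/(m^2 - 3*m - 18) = (m + 2)/(m + 3)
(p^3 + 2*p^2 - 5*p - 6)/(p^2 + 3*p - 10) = (p^2 + 4*p + 3)/(p + 5)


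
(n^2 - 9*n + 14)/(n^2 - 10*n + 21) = (n - 2)/(n - 3)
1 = 1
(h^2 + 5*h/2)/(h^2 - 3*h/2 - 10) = h/(h - 4)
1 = 1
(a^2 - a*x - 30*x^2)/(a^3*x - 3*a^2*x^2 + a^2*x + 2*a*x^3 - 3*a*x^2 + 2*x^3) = (a^2 - a*x - 30*x^2)/(x*(a^3 - 3*a^2*x + a^2 + 2*a*x^2 - 3*a*x + 2*x^2))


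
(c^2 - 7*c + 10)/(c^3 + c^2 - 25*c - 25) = (c - 2)/(c^2 + 6*c + 5)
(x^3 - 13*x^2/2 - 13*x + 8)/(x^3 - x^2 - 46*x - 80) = (x - 1/2)/(x + 5)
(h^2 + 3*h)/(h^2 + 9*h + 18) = h/(h + 6)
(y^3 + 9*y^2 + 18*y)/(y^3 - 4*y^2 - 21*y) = (y + 6)/(y - 7)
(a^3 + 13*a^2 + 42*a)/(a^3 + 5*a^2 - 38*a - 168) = a*(a + 6)/(a^2 - 2*a - 24)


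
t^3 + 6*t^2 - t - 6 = (t - 1)*(t + 1)*(t + 6)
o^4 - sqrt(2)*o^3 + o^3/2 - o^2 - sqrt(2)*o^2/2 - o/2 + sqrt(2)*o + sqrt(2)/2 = (o - 1)*(o + 1/2)*(o + 1)*(o - sqrt(2))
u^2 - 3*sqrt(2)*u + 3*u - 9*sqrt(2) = (u + 3)*(u - 3*sqrt(2))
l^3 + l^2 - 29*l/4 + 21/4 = (l - 3/2)*(l - 1)*(l + 7/2)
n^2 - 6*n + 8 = (n - 4)*(n - 2)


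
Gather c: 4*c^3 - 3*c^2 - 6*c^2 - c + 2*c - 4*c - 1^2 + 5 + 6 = 4*c^3 - 9*c^2 - 3*c + 10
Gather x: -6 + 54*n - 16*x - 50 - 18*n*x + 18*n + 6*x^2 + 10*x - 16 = 72*n + 6*x^2 + x*(-18*n - 6) - 72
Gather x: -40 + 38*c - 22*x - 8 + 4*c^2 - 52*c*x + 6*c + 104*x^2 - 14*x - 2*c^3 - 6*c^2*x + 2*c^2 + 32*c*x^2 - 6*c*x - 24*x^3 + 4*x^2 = -2*c^3 + 6*c^2 + 44*c - 24*x^3 + x^2*(32*c + 108) + x*(-6*c^2 - 58*c - 36) - 48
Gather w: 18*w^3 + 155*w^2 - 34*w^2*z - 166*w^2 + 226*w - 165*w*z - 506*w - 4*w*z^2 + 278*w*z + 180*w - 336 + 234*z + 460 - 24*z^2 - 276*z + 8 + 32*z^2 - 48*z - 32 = 18*w^3 + w^2*(-34*z - 11) + w*(-4*z^2 + 113*z - 100) + 8*z^2 - 90*z + 100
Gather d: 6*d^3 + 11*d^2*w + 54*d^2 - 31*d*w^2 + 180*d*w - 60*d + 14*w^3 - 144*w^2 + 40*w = 6*d^3 + d^2*(11*w + 54) + d*(-31*w^2 + 180*w - 60) + 14*w^3 - 144*w^2 + 40*w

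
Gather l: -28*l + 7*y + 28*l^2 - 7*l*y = 28*l^2 + l*(-7*y - 28) + 7*y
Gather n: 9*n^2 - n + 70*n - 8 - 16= 9*n^2 + 69*n - 24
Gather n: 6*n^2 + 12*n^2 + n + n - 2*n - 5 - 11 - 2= 18*n^2 - 18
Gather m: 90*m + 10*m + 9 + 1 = 100*m + 10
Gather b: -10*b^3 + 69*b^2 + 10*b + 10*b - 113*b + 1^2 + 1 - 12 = -10*b^3 + 69*b^2 - 93*b - 10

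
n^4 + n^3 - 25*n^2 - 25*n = n*(n - 5)*(n + 1)*(n + 5)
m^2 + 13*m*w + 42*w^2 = (m + 6*w)*(m + 7*w)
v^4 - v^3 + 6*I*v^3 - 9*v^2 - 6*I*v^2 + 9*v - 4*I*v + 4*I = (v - 1)*(v + I)^2*(v + 4*I)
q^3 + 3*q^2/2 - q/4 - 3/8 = (q - 1/2)*(q + 1/2)*(q + 3/2)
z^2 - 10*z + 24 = (z - 6)*(z - 4)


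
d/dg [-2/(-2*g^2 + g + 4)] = 2*(1 - 4*g)/(-2*g^2 + g + 4)^2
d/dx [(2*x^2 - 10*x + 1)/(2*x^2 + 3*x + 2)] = (26*x^2 + 4*x - 23)/(4*x^4 + 12*x^3 + 17*x^2 + 12*x + 4)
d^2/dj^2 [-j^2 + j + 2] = -2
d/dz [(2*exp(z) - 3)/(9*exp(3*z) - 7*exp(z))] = 3*(-12*exp(3*z) + 27*exp(2*z) - 7)*exp(-z)/(81*exp(4*z) - 126*exp(2*z) + 49)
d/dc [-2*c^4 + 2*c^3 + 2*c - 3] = -8*c^3 + 6*c^2 + 2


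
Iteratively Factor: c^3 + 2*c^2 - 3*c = (c)*(c^2 + 2*c - 3) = c*(c + 3)*(c - 1)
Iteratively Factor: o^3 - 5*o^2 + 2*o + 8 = (o - 4)*(o^2 - o - 2) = (o - 4)*(o - 2)*(o + 1)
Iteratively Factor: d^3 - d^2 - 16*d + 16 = (d + 4)*(d^2 - 5*d + 4) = (d - 4)*(d + 4)*(d - 1)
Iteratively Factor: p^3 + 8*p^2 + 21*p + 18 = (p + 3)*(p^2 + 5*p + 6) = (p + 3)^2*(p + 2)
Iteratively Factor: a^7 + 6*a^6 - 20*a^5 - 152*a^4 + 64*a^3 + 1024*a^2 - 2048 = (a - 4)*(a^6 + 10*a^5 + 20*a^4 - 72*a^3 - 224*a^2 + 128*a + 512) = (a - 4)*(a - 2)*(a^5 + 12*a^4 + 44*a^3 + 16*a^2 - 192*a - 256) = (a - 4)*(a - 2)^2*(a^4 + 14*a^3 + 72*a^2 + 160*a + 128) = (a - 4)*(a - 2)^2*(a + 4)*(a^3 + 10*a^2 + 32*a + 32) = (a - 4)*(a - 2)^2*(a + 2)*(a + 4)*(a^2 + 8*a + 16) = (a - 4)*(a - 2)^2*(a + 2)*(a + 4)^2*(a + 4)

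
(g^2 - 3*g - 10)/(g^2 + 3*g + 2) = (g - 5)/(g + 1)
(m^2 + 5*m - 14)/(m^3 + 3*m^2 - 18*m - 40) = (m^2 + 5*m - 14)/(m^3 + 3*m^2 - 18*m - 40)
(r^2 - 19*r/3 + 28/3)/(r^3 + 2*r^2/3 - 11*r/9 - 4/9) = 3*(3*r^2 - 19*r + 28)/(9*r^3 + 6*r^2 - 11*r - 4)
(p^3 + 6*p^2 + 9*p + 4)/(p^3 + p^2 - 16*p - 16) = (p + 1)/(p - 4)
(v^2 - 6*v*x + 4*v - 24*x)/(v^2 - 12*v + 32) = (v^2 - 6*v*x + 4*v - 24*x)/(v^2 - 12*v + 32)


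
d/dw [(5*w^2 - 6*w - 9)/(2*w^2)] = 3*(w + 3)/w^3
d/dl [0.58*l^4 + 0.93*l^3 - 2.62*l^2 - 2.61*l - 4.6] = 2.32*l^3 + 2.79*l^2 - 5.24*l - 2.61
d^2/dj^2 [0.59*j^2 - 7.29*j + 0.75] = 1.18000000000000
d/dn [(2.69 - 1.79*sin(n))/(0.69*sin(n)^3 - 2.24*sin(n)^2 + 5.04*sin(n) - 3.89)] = (2.4702*sin(n)^3 - 9.5779*sin(n)^2 + 12.0512*sin(n) - 6.5945)*cos(n)/(0.4761*sin(n)^6 - 3.0912*sin(n)^5 + 11.9728*sin(n)^4 - 27.9474*sin(n)^3 + 42.8288*sin(n)^2 - 39.2112*sin(n) + 15.1321)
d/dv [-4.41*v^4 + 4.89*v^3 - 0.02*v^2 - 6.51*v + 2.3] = -17.64*v^3 + 14.67*v^2 - 0.04*v - 6.51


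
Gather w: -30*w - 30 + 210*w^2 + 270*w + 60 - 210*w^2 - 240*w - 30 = 0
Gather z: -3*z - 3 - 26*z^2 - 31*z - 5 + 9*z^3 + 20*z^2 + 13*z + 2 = 9*z^3 - 6*z^2 - 21*z - 6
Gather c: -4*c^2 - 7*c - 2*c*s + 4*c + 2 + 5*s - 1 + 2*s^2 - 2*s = -4*c^2 + c*(-2*s - 3) + 2*s^2 + 3*s + 1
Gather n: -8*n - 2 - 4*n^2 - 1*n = -4*n^2 - 9*n - 2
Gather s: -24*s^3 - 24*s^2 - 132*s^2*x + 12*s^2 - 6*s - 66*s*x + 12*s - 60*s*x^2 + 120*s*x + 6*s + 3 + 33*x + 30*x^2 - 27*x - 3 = -24*s^3 + s^2*(-132*x - 12) + s*(-60*x^2 + 54*x + 12) + 30*x^2 + 6*x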